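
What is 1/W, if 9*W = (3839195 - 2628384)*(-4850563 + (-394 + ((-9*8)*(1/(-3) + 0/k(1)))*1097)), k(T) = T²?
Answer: -9/5841713864119 ≈ -1.5406e-12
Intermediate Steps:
W = -5841713864119/9 (W = ((3839195 - 2628384)*(-4850563 + (-394 + ((-9*8)*(1/(-3) + 0/(1²)))*1097)))/9 = (1210811*(-4850563 + (-394 - 72*(1*(-⅓) + 0/1)*1097)))/9 = (1210811*(-4850563 + (-394 - 72*(-⅓ + 0*1)*1097)))/9 = (1210811*(-4850563 + (-394 - 72*(-⅓ + 0)*1097)))/9 = (1210811*(-4850563 + (-394 - 72*(-⅓)*1097)))/9 = (1210811*(-4850563 + (-394 + 24*1097)))/9 = (1210811*(-4850563 + (-394 + 26328)))/9 = (1210811*(-4850563 + 25934))/9 = (1210811*(-4824629))/9 = (⅑)*(-5841713864119) = -5841713864119/9 ≈ -6.4908e+11)
1/W = 1/(-5841713864119/9) = -9/5841713864119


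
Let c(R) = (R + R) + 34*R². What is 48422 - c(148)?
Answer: -696610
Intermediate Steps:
c(R) = 2*R + 34*R²
48422 - c(148) = 48422 - 2*148*(1 + 17*148) = 48422 - 2*148*(1 + 2516) = 48422 - 2*148*2517 = 48422 - 1*745032 = 48422 - 745032 = -696610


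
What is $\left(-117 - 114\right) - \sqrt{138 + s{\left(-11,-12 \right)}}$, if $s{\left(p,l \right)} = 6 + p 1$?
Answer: $-231 - \sqrt{133} \approx -242.53$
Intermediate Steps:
$s{\left(p,l \right)} = 6 + p$
$\left(-117 - 114\right) - \sqrt{138 + s{\left(-11,-12 \right)}} = \left(-117 - 114\right) - \sqrt{138 + \left(6 - 11\right)} = -231 - \sqrt{138 - 5} = -231 - \sqrt{133}$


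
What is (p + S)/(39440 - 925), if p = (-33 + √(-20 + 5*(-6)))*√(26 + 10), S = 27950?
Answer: 27752/38515 + 6*I*√2/7703 ≈ 0.72055 + 0.0011016*I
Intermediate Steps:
p = -198 + 30*I*√2 (p = (-33 + √(-20 - 30))*√36 = (-33 + √(-50))*6 = (-33 + 5*I*√2)*6 = -198 + 30*I*√2 ≈ -198.0 + 42.426*I)
(p + S)/(39440 - 925) = ((-198 + 30*I*√2) + 27950)/(39440 - 925) = (27752 + 30*I*√2)/38515 = (27752 + 30*I*√2)*(1/38515) = 27752/38515 + 6*I*√2/7703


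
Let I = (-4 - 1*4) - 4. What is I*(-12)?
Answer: 144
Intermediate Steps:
I = -12 (I = (-4 - 4) - 4 = -8 - 4 = -12)
I*(-12) = -12*(-12) = 144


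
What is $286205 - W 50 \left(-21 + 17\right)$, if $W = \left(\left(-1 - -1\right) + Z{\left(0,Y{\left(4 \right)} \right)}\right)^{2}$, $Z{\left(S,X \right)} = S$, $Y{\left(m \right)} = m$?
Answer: $286205$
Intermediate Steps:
$W = 0$ ($W = \left(\left(-1 - -1\right) + 0\right)^{2} = \left(\left(-1 + 1\right) + 0\right)^{2} = \left(0 + 0\right)^{2} = 0^{2} = 0$)
$286205 - W 50 \left(-21 + 17\right) = 286205 - 0 \cdot 50 \left(-21 + 17\right) = 286205 - 0 \left(-4\right) = 286205 - 0 = 286205 + 0 = 286205$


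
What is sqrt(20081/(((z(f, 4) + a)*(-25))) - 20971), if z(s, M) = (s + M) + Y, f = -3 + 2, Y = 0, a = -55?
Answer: I*sqrt(354148847)/130 ≈ 144.76*I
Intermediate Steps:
f = -1
z(s, M) = M + s (z(s, M) = (s + M) + 0 = (M + s) + 0 = M + s)
sqrt(20081/(((z(f, 4) + a)*(-25))) - 20971) = sqrt(20081/((((4 - 1) - 55)*(-25))) - 20971) = sqrt(20081/(((3 - 55)*(-25))) - 20971) = sqrt(20081/((-52*(-25))) - 20971) = sqrt(20081/1300 - 20971) = sqrt(-27242219/1300) = I*sqrt(354148847)/130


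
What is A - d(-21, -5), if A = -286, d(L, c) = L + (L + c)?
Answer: -239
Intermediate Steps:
d(L, c) = c + 2*L
A - d(-21, -5) = -286 - (-5 + 2*(-21)) = -286 - (-5 - 42) = -286 - 1*(-47) = -286 + 47 = -239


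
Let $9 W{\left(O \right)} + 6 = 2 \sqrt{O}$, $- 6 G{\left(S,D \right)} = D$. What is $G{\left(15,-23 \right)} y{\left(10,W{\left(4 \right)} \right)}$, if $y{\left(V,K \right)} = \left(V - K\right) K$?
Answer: $- \frac{2116}{243} \approx -8.7078$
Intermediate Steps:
$G{\left(S,D \right)} = - \frac{D}{6}$
$W{\left(O \right)} = - \frac{2}{3} + \frac{2 \sqrt{O}}{9}$
$y{\left(V,K \right)} = K \left(V - K\right)$
$G{\left(15,-23 \right)} y{\left(10,W{\left(4 \right)} \right)} = \left(- \frac{1}{6}\right) \left(-23\right) \left(- \frac{2}{3} + \frac{2 \sqrt{4}}{9}\right) \left(10 - \left(- \frac{2}{3} + \frac{2 \sqrt{4}}{9}\right)\right) = \frac{23 \left(- \frac{2}{3} + \frac{2}{9} \cdot 2\right) \left(10 - \left(- \frac{2}{3} + \frac{2}{9} \cdot 2\right)\right)}{6} = \frac{23 \left(- \frac{2}{3} + \frac{4}{9}\right) \left(10 - \left(- \frac{2}{3} + \frac{4}{9}\right)\right)}{6} = \frac{23 \left(- \frac{2 \left(10 - - \frac{2}{9}\right)}{9}\right)}{6} = \frac{23 \left(- \frac{2 \left(10 + \frac{2}{9}\right)}{9}\right)}{6} = \frac{23 \left(\left(- \frac{2}{9}\right) \frac{92}{9}\right)}{6} = \frac{23}{6} \left(- \frac{184}{81}\right) = - \frac{2116}{243}$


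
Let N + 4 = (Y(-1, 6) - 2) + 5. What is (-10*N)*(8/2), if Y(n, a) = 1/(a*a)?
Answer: 350/9 ≈ 38.889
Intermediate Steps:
Y(n, a) = a**(-2) (Y(n, a) = 1/(a**2) = a**(-2))
N = -35/36 (N = -4 + ((6**(-2) - 2) + 5) = -4 + ((1/36 - 2) + 5) = -4 + (-71/36 + 5) = -4 + 109/36 = -35/36 ≈ -0.97222)
(-10*N)*(8/2) = (-10*(-35/36))*(8/2) = 175*(8*(1/2))/18 = (175/18)*4 = 350/9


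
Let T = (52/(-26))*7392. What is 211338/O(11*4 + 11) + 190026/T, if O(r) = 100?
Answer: 129392433/61600 ≈ 2100.5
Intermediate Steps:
T = -14784 (T = (52*(-1/26))*7392 = -2*7392 = -14784)
211338/O(11*4 + 11) + 190026/T = 211338/100 + 190026/(-14784) = 211338*(1/100) + 190026*(-1/14784) = 105669/50 - 31671/2464 = 129392433/61600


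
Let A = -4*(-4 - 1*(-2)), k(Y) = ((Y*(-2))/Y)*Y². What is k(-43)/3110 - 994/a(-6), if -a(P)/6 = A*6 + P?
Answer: 77123/27990 ≈ 2.7554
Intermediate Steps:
k(Y) = -2*Y² (k(Y) = ((-2*Y)/Y)*Y² = -2*Y²)
A = 8 (A = -4*(-4 + 2) = -4*(-2) = 8)
a(P) = -288 - 6*P (a(P) = -6*(8*6 + P) = -6*(48 + P) = -288 - 6*P)
k(-43)/3110 - 994/a(-6) = -2*(-43)²/3110 - 994/(-288 - 6*(-6)) = -2*1849*(1/3110) - 994/(-288 + 36) = -3698*1/3110 - 994/(-252) = -1849/1555 - 994*(-1/252) = -1849/1555 + 71/18 = 77123/27990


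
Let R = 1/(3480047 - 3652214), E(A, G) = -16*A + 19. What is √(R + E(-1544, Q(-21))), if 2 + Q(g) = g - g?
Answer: 2*√183206552057895/172167 ≈ 157.24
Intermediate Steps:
Q(g) = -2 (Q(g) = -2 + (g - g) = -2 + 0 = -2)
E(A, G) = 19 - 16*A
R = -1/172167 (R = 1/(-172167) = -1/172167 ≈ -5.8083e-6)
√(R + E(-1544, Q(-21))) = √(-1/172167 + (19 - 16*(-1544))) = √(-1/172167 + (19 + 24704)) = √(-1/172167 + 24723) = √(4256484740/172167) = 2*√183206552057895/172167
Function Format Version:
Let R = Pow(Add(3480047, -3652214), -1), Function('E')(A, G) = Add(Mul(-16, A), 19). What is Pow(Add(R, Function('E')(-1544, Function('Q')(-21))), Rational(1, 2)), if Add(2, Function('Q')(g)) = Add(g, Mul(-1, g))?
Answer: Mul(Rational(2, 172167), Pow(183206552057895, Rational(1, 2))) ≈ 157.24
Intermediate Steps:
Function('Q')(g) = -2 (Function('Q')(g) = Add(-2, Add(g, Mul(-1, g))) = Add(-2, 0) = -2)
Function('E')(A, G) = Add(19, Mul(-16, A))
R = Rational(-1, 172167) (R = Pow(-172167, -1) = Rational(-1, 172167) ≈ -5.8083e-6)
Pow(Add(R, Function('E')(-1544, Function('Q')(-21))), Rational(1, 2)) = Pow(Add(Rational(-1, 172167), Add(19, Mul(-16, -1544))), Rational(1, 2)) = Pow(Add(Rational(-1, 172167), Add(19, 24704)), Rational(1, 2)) = Pow(Add(Rational(-1, 172167), 24723), Rational(1, 2)) = Pow(Rational(4256484740, 172167), Rational(1, 2)) = Mul(Rational(2, 172167), Pow(183206552057895, Rational(1, 2)))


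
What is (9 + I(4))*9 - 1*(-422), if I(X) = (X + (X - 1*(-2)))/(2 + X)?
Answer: 518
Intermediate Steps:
I(X) = (2 + 2*X)/(2 + X) (I(X) = (X + (X + 2))/(2 + X) = (X + (2 + X))/(2 + X) = (2 + 2*X)/(2 + X))
(9 + I(4))*9 - 1*(-422) = (9 + 2*(1 + 4)/(2 + 4))*9 - 1*(-422) = (9 + 2*5/6)*9 + 422 = (9 + 2*(1/6)*5)*9 + 422 = (9 + 5/3)*9 + 422 = (32/3)*9 + 422 = 96 + 422 = 518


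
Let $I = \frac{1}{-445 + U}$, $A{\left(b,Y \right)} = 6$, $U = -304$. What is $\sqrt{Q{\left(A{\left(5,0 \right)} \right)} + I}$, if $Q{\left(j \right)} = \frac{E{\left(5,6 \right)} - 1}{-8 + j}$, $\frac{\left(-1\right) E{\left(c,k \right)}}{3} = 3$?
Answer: $\frac{12 \sqrt{19474}}{749} \approx 2.2358$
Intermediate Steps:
$E{\left(c,k \right)} = -9$ ($E{\left(c,k \right)} = \left(-3\right) 3 = -9$)
$I = - \frac{1}{749}$ ($I = \frac{1}{-445 - 304} = \frac{1}{-749} = - \frac{1}{749} \approx -0.0013351$)
$Q{\left(j \right)} = - \frac{10}{-8 + j}$ ($Q{\left(j \right)} = \frac{-9 - 1}{-8 + j} = - \frac{10}{-8 + j}$)
$\sqrt{Q{\left(A{\left(5,0 \right)} \right)} + I} = \sqrt{- \frac{10}{-8 + 6} - \frac{1}{749}} = \sqrt{- \frac{10}{-2} - \frac{1}{749}} = \sqrt{\left(-10\right) \left(- \frac{1}{2}\right) - \frac{1}{749}} = \sqrt{5 - \frac{1}{749}} = \sqrt{\frac{3744}{749}} = \frac{12 \sqrt{19474}}{749}$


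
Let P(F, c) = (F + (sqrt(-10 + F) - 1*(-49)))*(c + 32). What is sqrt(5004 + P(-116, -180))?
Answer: 2*sqrt(3730 - 111*I*sqrt(14)) ≈ 122.34 - 6.7899*I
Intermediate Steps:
P(F, c) = (32 + c)*(49 + F + sqrt(-10 + F)) (P(F, c) = (F + (sqrt(-10 + F) + 49))*(32 + c) = (F + (49 + sqrt(-10 + F)))*(32 + c) = (49 + F + sqrt(-10 + F))*(32 + c) = (32 + c)*(49 + F + sqrt(-10 + F)))
sqrt(5004 + P(-116, -180)) = sqrt(5004 + (1568 + 32*(-116) + 32*sqrt(-10 - 116) + 49*(-180) - 116*(-180) - 180*sqrt(-10 - 116))) = sqrt(5004 + (1568 - 3712 + 32*sqrt(-126) - 8820 + 20880 - 540*I*sqrt(14))) = sqrt(5004 + (1568 - 3712 + 32*(3*I*sqrt(14)) - 8820 + 20880 - 540*I*sqrt(14))) = sqrt(5004 + (1568 - 3712 + 96*I*sqrt(14) - 8820 + 20880 - 540*I*sqrt(14))) = sqrt(5004 + (9916 - 444*I*sqrt(14))) = sqrt(14920 - 444*I*sqrt(14))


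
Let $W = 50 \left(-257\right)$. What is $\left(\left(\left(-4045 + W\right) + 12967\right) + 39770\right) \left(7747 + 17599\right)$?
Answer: $908451332$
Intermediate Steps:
$W = -12850$
$\left(\left(\left(-4045 + W\right) + 12967\right) + 39770\right) \left(7747 + 17599\right) = \left(\left(\left(-4045 - 12850\right) + 12967\right) + 39770\right) \left(7747 + 17599\right) = \left(\left(-16895 + 12967\right) + 39770\right) 25346 = \left(-3928 + 39770\right) 25346 = 35842 \cdot 25346 = 908451332$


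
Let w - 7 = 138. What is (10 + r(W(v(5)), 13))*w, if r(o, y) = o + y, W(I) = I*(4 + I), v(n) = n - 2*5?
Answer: 4060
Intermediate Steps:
v(n) = -10 + n (v(n) = n - 10 = -10 + n)
w = 145 (w = 7 + 138 = 145)
(10 + r(W(v(5)), 13))*w = (10 + ((-10 + 5)*(4 + (-10 + 5)) + 13))*145 = (10 + (-5*(4 - 5) + 13))*145 = (10 + (-5*(-1) + 13))*145 = (10 + (5 + 13))*145 = (10 + 18)*145 = 28*145 = 4060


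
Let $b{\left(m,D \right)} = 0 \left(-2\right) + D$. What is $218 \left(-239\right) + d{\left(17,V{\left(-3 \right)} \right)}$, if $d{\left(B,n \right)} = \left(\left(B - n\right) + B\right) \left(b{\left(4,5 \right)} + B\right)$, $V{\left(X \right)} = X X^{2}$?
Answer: $-50760$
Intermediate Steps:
$V{\left(X \right)} = X^{3}$
$b{\left(m,D \right)} = D$ ($b{\left(m,D \right)} = 0 + D = D$)
$d{\left(B,n \right)} = \left(5 + B\right) \left(- n + 2 B\right)$ ($d{\left(B,n \right)} = \left(\left(B - n\right) + B\right) \left(5 + B\right) = \left(- n + 2 B\right) \left(5 + B\right) = \left(5 + B\right) \left(- n + 2 B\right)$)
$218 \left(-239\right) + d{\left(17,V{\left(-3 \right)} \right)} = 218 \left(-239\right) + \left(- 5 \left(-3\right)^{3} + 2 \cdot 17^{2} + 10 \cdot 17 - 17 \left(-3\right)^{3}\right) = -52102 + \left(\left(-5\right) \left(-27\right) + 2 \cdot 289 + 170 - 17 \left(-27\right)\right) = -52102 + \left(135 + 578 + 170 + 459\right) = -52102 + 1342 = -50760$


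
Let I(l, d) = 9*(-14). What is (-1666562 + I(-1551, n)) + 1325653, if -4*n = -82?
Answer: -341035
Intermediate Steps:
n = 41/2 (n = -1/4*(-82) = 41/2 ≈ 20.500)
I(l, d) = -126
(-1666562 + I(-1551, n)) + 1325653 = (-1666562 - 126) + 1325653 = -1666688 + 1325653 = -341035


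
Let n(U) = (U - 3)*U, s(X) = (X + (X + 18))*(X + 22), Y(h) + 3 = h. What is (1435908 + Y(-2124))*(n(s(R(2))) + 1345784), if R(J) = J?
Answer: 2327003622504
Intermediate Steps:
Y(h) = -3 + h
s(X) = (18 + 2*X)*(22 + X) (s(X) = (X + (18 + X))*(22 + X) = (18 + 2*X)*(22 + X))
n(U) = U*(-3 + U) (n(U) = (-3 + U)*U = U*(-3 + U))
(1435908 + Y(-2124))*(n(s(R(2))) + 1345784) = (1435908 + (-3 - 2124))*((396 + 2*2**2 + 62*2)*(-3 + (396 + 2*2**2 + 62*2)) + 1345784) = (1435908 - 2127)*((396 + 2*4 + 124)*(-3 + (396 + 2*4 + 124)) + 1345784) = 1433781*((396 + 8 + 124)*(-3 + (396 + 8 + 124)) + 1345784) = 1433781*(528*(-3 + 528) + 1345784) = 1433781*(528*525 + 1345784) = 1433781*(277200 + 1345784) = 1433781*1622984 = 2327003622504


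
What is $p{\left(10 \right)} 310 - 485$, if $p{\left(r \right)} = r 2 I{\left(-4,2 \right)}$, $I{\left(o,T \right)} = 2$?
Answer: $11915$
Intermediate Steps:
$p{\left(r \right)} = 4 r$ ($p{\left(r \right)} = r 2 \cdot 2 = 2 r 2 = 4 r$)
$p{\left(10 \right)} 310 - 485 = 4 \cdot 10 \cdot 310 - 485 = 40 \cdot 310 - 485 = 12400 - 485 = 11915$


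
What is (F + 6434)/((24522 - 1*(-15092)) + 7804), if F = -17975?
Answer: -3847/15806 ≈ -0.24339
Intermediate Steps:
(F + 6434)/((24522 - 1*(-15092)) + 7804) = (-17975 + 6434)/((24522 - 1*(-15092)) + 7804) = -11541/((24522 + 15092) + 7804) = -11541/(39614 + 7804) = -11541/47418 = -11541*1/47418 = -3847/15806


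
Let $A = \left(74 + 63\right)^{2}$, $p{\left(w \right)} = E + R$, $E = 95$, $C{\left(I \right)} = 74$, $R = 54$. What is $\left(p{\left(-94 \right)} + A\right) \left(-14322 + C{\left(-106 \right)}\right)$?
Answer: $-269543664$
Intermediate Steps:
$p{\left(w \right)} = 149$ ($p{\left(w \right)} = 95 + 54 = 149$)
$A = 18769$ ($A = 137^{2} = 18769$)
$\left(p{\left(-94 \right)} + A\right) \left(-14322 + C{\left(-106 \right)}\right) = \left(149 + 18769\right) \left(-14322 + 74\right) = 18918 \left(-14248\right) = -269543664$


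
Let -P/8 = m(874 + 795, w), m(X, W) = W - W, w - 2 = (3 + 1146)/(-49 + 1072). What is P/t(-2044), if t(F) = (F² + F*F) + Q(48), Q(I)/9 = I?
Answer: 0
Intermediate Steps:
Q(I) = 9*I
w = 1065/341 (w = 2 + (3 + 1146)/(-49 + 1072) = 2 + 1149/1023 = 2 + 1149*(1/1023) = 2 + 383/341 = 1065/341 ≈ 3.1232)
m(X, W) = 0
t(F) = 432 + 2*F² (t(F) = (F² + F*F) + 9*48 = (F² + F²) + 432 = 2*F² + 432 = 432 + 2*F²)
P = 0 (P = -8*0 = 0)
P/t(-2044) = 0/(432 + 2*(-2044)²) = 0/(432 + 2*4177936) = 0/(432 + 8355872) = 0/8356304 = 0*(1/8356304) = 0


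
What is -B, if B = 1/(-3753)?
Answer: 1/3753 ≈ 0.00026645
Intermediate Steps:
B = -1/3753 ≈ -0.00026645
-B = -1*(-1/3753) = 1/3753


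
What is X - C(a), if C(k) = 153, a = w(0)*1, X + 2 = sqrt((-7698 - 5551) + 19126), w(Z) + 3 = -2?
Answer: -155 + 3*sqrt(653) ≈ -78.338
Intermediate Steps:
w(Z) = -5 (w(Z) = -3 - 2 = -5)
X = -2 + 3*sqrt(653) (X = -2 + sqrt((-7698 - 5551) + 19126) = -2 + sqrt(-13249 + 19126) = -2 + sqrt(5877) = -2 + 3*sqrt(653) ≈ 74.662)
a = -5 (a = -5*1 = -5)
X - C(a) = (-2 + 3*sqrt(653)) - 1*153 = (-2 + 3*sqrt(653)) - 153 = -155 + 3*sqrt(653)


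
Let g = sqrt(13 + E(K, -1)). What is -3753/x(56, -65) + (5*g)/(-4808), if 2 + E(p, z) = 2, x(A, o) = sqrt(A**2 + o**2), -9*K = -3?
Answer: -3753*sqrt(7361)/7361 - 5*sqrt(13)/4808 ≈ -43.747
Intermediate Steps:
K = 1/3 (K = -1/9*(-3) = 1/3 ≈ 0.33333)
E(p, z) = 0 (E(p, z) = -2 + 2 = 0)
g = sqrt(13) (g = sqrt(13 + 0) = sqrt(13) ≈ 3.6056)
-3753/x(56, -65) + (5*g)/(-4808) = -3753/sqrt(56**2 + (-65)**2) + (5*sqrt(13))/(-4808) = -3753/sqrt(3136 + 4225) + (5*sqrt(13))*(-1/4808) = -3753*sqrt(7361)/7361 - 5*sqrt(13)/4808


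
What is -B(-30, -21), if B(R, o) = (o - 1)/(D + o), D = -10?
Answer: -22/31 ≈ -0.70968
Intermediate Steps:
B(R, o) = (-1 + o)/(-10 + o) (B(R, o) = (o - 1)/(-10 + o) = (-1 + o)/(-10 + o))
-B(-30, -21) = -(-1 - 21)/(-10 - 21) = -(-22)/(-31) = -(-1)*(-22)/31 = -1*22/31 = -22/31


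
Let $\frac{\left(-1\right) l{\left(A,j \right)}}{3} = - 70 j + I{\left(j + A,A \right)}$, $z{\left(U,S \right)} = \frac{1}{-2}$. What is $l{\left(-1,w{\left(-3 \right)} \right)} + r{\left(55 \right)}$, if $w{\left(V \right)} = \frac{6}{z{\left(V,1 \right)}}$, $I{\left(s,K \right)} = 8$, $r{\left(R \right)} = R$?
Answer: $-2489$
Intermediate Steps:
$z{\left(U,S \right)} = - \frac{1}{2}$
$w{\left(V \right)} = -12$ ($w{\left(V \right)} = \frac{6}{- \frac{1}{2}} = 6 \left(-2\right) = -12$)
$l{\left(A,j \right)} = -24 + 210 j$ ($l{\left(A,j \right)} = - 3 \left(- 70 j + 8\right) = - 3 \left(8 - 70 j\right) = -24 + 210 j$)
$l{\left(-1,w{\left(-3 \right)} \right)} + r{\left(55 \right)} = \left(-24 + 210 \left(-12\right)\right) + 55 = \left(-24 - 2520\right) + 55 = -2544 + 55 = -2489$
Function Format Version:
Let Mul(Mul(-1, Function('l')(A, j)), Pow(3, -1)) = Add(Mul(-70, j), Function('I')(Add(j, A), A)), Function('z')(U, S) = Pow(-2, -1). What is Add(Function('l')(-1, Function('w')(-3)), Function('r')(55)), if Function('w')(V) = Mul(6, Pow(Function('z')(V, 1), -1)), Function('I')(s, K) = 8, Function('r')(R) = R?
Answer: -2489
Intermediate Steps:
Function('z')(U, S) = Rational(-1, 2)
Function('w')(V) = -12 (Function('w')(V) = Mul(6, Pow(Rational(-1, 2), -1)) = Mul(6, -2) = -12)
Function('l')(A, j) = Add(-24, Mul(210, j)) (Function('l')(A, j) = Mul(-3, Add(Mul(-70, j), 8)) = Mul(-3, Add(8, Mul(-70, j))) = Add(-24, Mul(210, j)))
Add(Function('l')(-1, Function('w')(-3)), Function('r')(55)) = Add(Add(-24, Mul(210, -12)), 55) = Add(Add(-24, -2520), 55) = Add(-2544, 55) = -2489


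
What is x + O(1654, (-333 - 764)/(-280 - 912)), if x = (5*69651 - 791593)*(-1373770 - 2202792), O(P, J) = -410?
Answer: 1585625843546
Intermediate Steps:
x = 1585625843956 (x = (348255 - 791593)*(-3576562) = -443338*(-3576562) = 1585625843956)
x + O(1654, (-333 - 764)/(-280 - 912)) = 1585625843956 - 410 = 1585625843546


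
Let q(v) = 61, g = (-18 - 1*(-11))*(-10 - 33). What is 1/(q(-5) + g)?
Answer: 1/362 ≈ 0.0027624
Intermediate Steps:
g = 301 (g = (-18 + 11)*(-43) = -7*(-43) = 301)
1/(q(-5) + g) = 1/(61 + 301) = 1/362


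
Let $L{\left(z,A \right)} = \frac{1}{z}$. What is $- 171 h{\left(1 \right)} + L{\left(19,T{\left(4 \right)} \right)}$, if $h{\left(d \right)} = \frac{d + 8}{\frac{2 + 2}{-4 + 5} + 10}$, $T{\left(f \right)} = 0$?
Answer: $- \frac{29227}{266} \approx -109.88$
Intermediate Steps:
$h{\left(d \right)} = \frac{4}{7} + \frac{d}{14}$ ($h{\left(d \right)} = \frac{8 + d}{\frac{4}{1} + 10} = \frac{8 + d}{4 \cdot 1 + 10} = \frac{8 + d}{4 + 10} = \frac{8 + d}{14} = \left(8 + d\right) \frac{1}{14} = \frac{4}{7} + \frac{d}{14}$)
$- 171 h{\left(1 \right)} + L{\left(19,T{\left(4 \right)} \right)} = - 171 \left(\frac{4}{7} + \frac{1}{14} \cdot 1\right) + \frac{1}{19} = - 171 \left(\frac{4}{7} + \frac{1}{14}\right) + \frac{1}{19} = \left(-171\right) \frac{9}{14} + \frac{1}{19} = - \frac{1539}{14} + \frac{1}{19} = - \frac{29227}{266}$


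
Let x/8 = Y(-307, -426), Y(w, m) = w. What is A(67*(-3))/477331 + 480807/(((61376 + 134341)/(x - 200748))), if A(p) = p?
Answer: -15545382784885995/31140597109 ≈ -4.9920e+5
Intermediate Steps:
x = -2456 (x = 8*(-307) = -2456)
A(67*(-3))/477331 + 480807/(((61376 + 134341)/(x - 200748))) = (67*(-3))/477331 + 480807/(((61376 + 134341)/(-2456 - 200748))) = -201*1/477331 + 480807/((195717/(-203204))) = -201/477331 + 480807/((195717*(-1/203204))) = -201/477331 + 480807/(-195717/203204) = -201/477331 + 480807*(-203204/195717) = -201/477331 - 32567301876/65239 = -15545382784885995/31140597109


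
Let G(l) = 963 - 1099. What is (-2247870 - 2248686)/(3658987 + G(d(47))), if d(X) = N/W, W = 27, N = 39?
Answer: -1498852/1219617 ≈ -1.2290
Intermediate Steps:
d(X) = 13/9 (d(X) = 39/27 = 39*(1/27) = 13/9)
G(l) = -136
(-2247870 - 2248686)/(3658987 + G(d(47))) = (-2247870 - 2248686)/(3658987 - 136) = -4496556/3658851 = -4496556*1/3658851 = -1498852/1219617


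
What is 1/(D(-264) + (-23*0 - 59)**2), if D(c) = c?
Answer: 1/3217 ≈ 0.00031085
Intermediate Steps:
1/(D(-264) + (-23*0 - 59)**2) = 1/(-264 + (-23*0 - 59)**2) = 1/(-264 + (0 - 59)**2) = 1/(-264 + (-59)**2) = 1/(-264 + 3481) = 1/3217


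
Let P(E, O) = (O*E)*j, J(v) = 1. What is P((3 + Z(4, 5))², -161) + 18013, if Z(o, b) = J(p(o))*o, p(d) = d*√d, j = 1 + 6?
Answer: -37210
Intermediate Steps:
j = 7
p(d) = d^(3/2)
Z(o, b) = o (Z(o, b) = 1*o = o)
P(E, O) = 7*E*O (P(E, O) = (O*E)*7 = (E*O)*7 = 7*E*O)
P((3 + Z(4, 5))², -161) + 18013 = 7*(3 + 4)²*(-161) + 18013 = 7*7²*(-161) + 18013 = 7*49*(-161) + 18013 = -55223 + 18013 = -37210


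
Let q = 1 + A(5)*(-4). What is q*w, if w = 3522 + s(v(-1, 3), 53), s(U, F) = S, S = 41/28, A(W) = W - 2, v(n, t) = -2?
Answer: -1085227/28 ≈ -38758.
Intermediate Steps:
A(W) = -2 + W
S = 41/28 (S = 41*(1/28) = 41/28 ≈ 1.4643)
s(U, F) = 41/28
q = -11 (q = 1 + (-2 + 5)*(-4) = 1 + 3*(-4) = 1 - 12 = -11)
w = 98657/28 (w = 3522 + 41/28 = 98657/28 ≈ 3523.5)
q*w = -11*98657/28 = -1085227/28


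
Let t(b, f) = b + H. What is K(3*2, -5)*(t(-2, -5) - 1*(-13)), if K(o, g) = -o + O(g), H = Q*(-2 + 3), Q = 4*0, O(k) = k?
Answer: -121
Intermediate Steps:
Q = 0
H = 0 (H = 0*(-2 + 3) = 0*1 = 0)
t(b, f) = b (t(b, f) = b + 0 = b)
K(o, g) = g - o (K(o, g) = -o + g = g - o)
K(3*2, -5)*(t(-2, -5) - 1*(-13)) = (-5 - 3*2)*(-2 - 1*(-13)) = (-5 - 1*6)*(-2 + 13) = (-5 - 6)*11 = -11*11 = -121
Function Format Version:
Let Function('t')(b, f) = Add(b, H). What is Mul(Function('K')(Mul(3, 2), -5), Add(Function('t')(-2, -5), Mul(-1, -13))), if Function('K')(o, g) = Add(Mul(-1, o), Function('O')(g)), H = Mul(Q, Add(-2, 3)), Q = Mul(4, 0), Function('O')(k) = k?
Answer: -121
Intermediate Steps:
Q = 0
H = 0 (H = Mul(0, Add(-2, 3)) = Mul(0, 1) = 0)
Function('t')(b, f) = b (Function('t')(b, f) = Add(b, 0) = b)
Function('K')(o, g) = Add(g, Mul(-1, o)) (Function('K')(o, g) = Add(Mul(-1, o), g) = Add(g, Mul(-1, o)))
Mul(Function('K')(Mul(3, 2), -5), Add(Function('t')(-2, -5), Mul(-1, -13))) = Mul(Add(-5, Mul(-1, Mul(3, 2))), Add(-2, Mul(-1, -13))) = Mul(Add(-5, Mul(-1, 6)), Add(-2, 13)) = Mul(Add(-5, -6), 11) = Mul(-11, 11) = -121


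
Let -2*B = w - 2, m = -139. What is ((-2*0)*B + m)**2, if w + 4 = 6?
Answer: 19321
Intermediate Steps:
w = 2 (w = -4 + 6 = 2)
B = 0 (B = -(2 - 2)/2 = -1/2*0 = 0)
((-2*0)*B + m)**2 = (-2*0*0 - 139)**2 = (0*0 - 139)**2 = (0 - 139)**2 = (-139)**2 = 19321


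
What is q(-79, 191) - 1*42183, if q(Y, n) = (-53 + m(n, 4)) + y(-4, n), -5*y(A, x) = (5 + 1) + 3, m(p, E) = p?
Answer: -210234/5 ≈ -42047.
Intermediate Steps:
y(A, x) = -9/5 (y(A, x) = -((5 + 1) + 3)/5 = -(6 + 3)/5 = -1/5*9 = -9/5)
q(Y, n) = -274/5 + n (q(Y, n) = (-53 + n) - 9/5 = -274/5 + n)
q(-79, 191) - 1*42183 = (-274/5 + 191) - 1*42183 = 681/5 - 42183 = -210234/5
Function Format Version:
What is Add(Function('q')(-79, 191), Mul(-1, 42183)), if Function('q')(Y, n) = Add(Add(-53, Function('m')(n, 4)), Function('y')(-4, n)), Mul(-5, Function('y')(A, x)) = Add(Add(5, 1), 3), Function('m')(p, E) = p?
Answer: Rational(-210234, 5) ≈ -42047.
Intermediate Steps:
Function('y')(A, x) = Rational(-9, 5) (Function('y')(A, x) = Mul(Rational(-1, 5), Add(Add(5, 1), 3)) = Mul(Rational(-1, 5), Add(6, 3)) = Mul(Rational(-1, 5), 9) = Rational(-9, 5))
Function('q')(Y, n) = Add(Rational(-274, 5), n) (Function('q')(Y, n) = Add(Add(-53, n), Rational(-9, 5)) = Add(Rational(-274, 5), n))
Add(Function('q')(-79, 191), Mul(-1, 42183)) = Add(Add(Rational(-274, 5), 191), Mul(-1, 42183)) = Add(Rational(681, 5), -42183) = Rational(-210234, 5)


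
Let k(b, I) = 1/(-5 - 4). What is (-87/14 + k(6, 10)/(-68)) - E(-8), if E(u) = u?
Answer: 7657/4284 ≈ 1.7873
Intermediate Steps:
k(b, I) = -⅑ (k(b, I) = 1/(-9) = -⅑)
(-87/14 + k(6, 10)/(-68)) - E(-8) = (-87/14 - ⅑/(-68)) - 1*(-8) = (-87*1/14 - ⅑*(-1/68)) + 8 = (-87/14 + 1/612) + 8 = -26615/4284 + 8 = 7657/4284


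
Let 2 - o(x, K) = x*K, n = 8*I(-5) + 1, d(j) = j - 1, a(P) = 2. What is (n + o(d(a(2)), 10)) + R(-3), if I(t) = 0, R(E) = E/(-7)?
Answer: -46/7 ≈ -6.5714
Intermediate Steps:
R(E) = -E/7 (R(E) = E*(-⅐) = -E/7)
d(j) = -1 + j
n = 1 (n = 8*0 + 1 = 0 + 1 = 1)
o(x, K) = 2 - K*x (o(x, K) = 2 - x*K = 2 - K*x)
(n + o(d(a(2)), 10)) + R(-3) = (1 + (2 - 1*10*(-1 + 2))) - ⅐*(-3) = (1 + (2 - 1*10*1)) + 3/7 = (1 + (2 - 10)) + 3/7 = (1 - 8) + 3/7 = -7 + 3/7 = -46/7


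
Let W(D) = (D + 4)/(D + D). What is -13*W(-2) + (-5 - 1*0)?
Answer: 3/2 ≈ 1.5000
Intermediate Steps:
W(D) = (4 + D)/(2*D) (W(D) = (4 + D)/((2*D)) = (4 + D)*(1/(2*D)) = (4 + D)/(2*D))
-13*W(-2) + (-5 - 1*0) = -13*(4 - 2)/(2*(-2)) + (-5 - 1*0) = -13*(-1)*2/(2*2) + (-5 + 0) = -13*(-½) - 5 = 13/2 - 5 = 3/2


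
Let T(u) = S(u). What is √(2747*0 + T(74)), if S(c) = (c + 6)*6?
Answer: 4*√30 ≈ 21.909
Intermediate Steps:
S(c) = 36 + 6*c (S(c) = (6 + c)*6 = 36 + 6*c)
T(u) = 36 + 6*u
√(2747*0 + T(74)) = √(2747*0 + (36 + 6*74)) = √(0 + (36 + 444)) = √(0 + 480) = √480 = 4*√30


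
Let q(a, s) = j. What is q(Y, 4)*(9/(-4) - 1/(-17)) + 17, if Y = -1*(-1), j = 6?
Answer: 131/34 ≈ 3.8529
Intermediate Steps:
Y = 1
q(a, s) = 6
q(Y, 4)*(9/(-4) - 1/(-17)) + 17 = 6*(9/(-4) - 1/(-17)) + 17 = 6*(9*(-¼) - 1*(-1/17)) + 17 = 6*(-9/4 + 1/17) + 17 = 6*(-149/68) + 17 = -447/34 + 17 = 131/34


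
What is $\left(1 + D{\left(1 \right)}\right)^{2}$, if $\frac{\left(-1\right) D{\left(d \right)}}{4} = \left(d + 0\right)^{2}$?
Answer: $9$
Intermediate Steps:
$D{\left(d \right)} = - 4 d^{2}$ ($D{\left(d \right)} = - 4 \left(d + 0\right)^{2} = - 4 d^{2}$)
$\left(1 + D{\left(1 \right)}\right)^{2} = \left(1 - 4 \cdot 1^{2}\right)^{2} = \left(1 - 4\right)^{2} = \left(-3\right)^{2} = 9$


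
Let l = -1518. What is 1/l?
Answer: -1/1518 ≈ -0.00065876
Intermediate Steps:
1/l = 1/(-1518) = -1/1518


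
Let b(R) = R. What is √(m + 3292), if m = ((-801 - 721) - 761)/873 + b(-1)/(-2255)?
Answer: 94*√160301694630/656205 ≈ 57.353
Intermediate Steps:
m = -1715764/656205 (m = ((-801 - 721) - 761)/873 - 1/(-2255) = (-1522 - 761)*(1/873) - 1*(-1/2255) = -2283*1/873 + 1/2255 = -761/291 + 1/2255 = -1715764/656205 ≈ -2.6147)
√(m + 3292) = √(-1715764/656205 + 3292) = √(2158511096/656205) = 94*√160301694630/656205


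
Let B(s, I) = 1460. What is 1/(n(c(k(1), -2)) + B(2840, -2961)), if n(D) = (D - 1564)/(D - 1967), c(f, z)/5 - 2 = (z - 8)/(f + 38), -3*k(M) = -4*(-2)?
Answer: 103796/151624597 ≈ 0.00068456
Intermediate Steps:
k(M) = -8/3 (k(M) = -(-4)*(-2)/3 = -⅓*8 = -8/3)
c(f, z) = 10 + 5*(-8 + z)/(38 + f) (c(f, z) = 10 + 5*((z - 8)/(f + 38)) = 10 + 5*((-8 + z)/(38 + f)) = 10 + 5*(-8 + z)/(38 + f))
n(D) = (-1564 + D)/(-1967 + D)
1/(n(c(k(1), -2)) + B(2840, -2961)) = 1/((-1564 + 5*(68 - 2 + 2*(-8/3))/(38 - 8/3))/(-1967 + 5*(68 - 2 + 2*(-8/3))/(38 - 8/3)) + 1460) = 1/((-1564 + 5*(68 - 2 - 16/3)/(106/3))/(-1967 + 5*(68 - 2 - 16/3)/(106/3)) + 1460) = 1/((-1564 + 5*(3/106)*(182/3))/(-1967 + 5*(3/106)*(182/3)) + 1460) = 1/((-1564 + 455/53)/(-1967 + 455/53) + 1460) = 1/(-82437/53/(-103796/53) + 1460) = 1/(-53/103796*(-82437/53) + 1460) = 1/(82437/103796 + 1460) = 1/(151624597/103796) = 103796/151624597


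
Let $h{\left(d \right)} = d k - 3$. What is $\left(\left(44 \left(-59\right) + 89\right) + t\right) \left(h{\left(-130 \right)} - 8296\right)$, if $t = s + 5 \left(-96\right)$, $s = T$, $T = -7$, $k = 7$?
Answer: $27571746$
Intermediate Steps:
$s = -7$
$h{\left(d \right)} = -3 + 7 d$ ($h{\left(d \right)} = d 7 - 3 = 7 d - 3 = -3 + 7 d$)
$t = -487$ ($t = -7 + 5 \left(-96\right) = -7 - 480 = -487$)
$\left(\left(44 \left(-59\right) + 89\right) + t\right) \left(h{\left(-130 \right)} - 8296\right) = \left(\left(44 \left(-59\right) + 89\right) - 487\right) \left(\left(-3 + 7 \left(-130\right)\right) - 8296\right) = \left(\left(-2596 + 89\right) - 487\right) \left(\left(-3 - 910\right) - 8296\right) = \left(-2507 - 487\right) \left(-913 - 8296\right) = \left(-2994\right) \left(-9209\right) = 27571746$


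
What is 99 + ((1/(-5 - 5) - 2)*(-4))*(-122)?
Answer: -4629/5 ≈ -925.80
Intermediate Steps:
99 + ((1/(-5 - 5) - 2)*(-4))*(-122) = 99 + ((1/(-10) - 2)*(-4))*(-122) = 99 + ((-⅒ - 2)*(-4))*(-122) = 99 - 21/10*(-4)*(-122) = 99 + (42/5)*(-122) = 99 - 5124/5 = -4629/5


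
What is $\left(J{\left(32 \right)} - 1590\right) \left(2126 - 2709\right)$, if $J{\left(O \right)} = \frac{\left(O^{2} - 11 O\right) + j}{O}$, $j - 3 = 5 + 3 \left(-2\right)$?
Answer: $\frac{14635049}{16} \approx 9.1469 \cdot 10^{5}$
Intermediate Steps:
$j = 2$ ($j = 3 + \left(5 + 3 \left(-2\right)\right) = 3 + \left(5 - 6\right) = 3 - 1 = 2$)
$J{\left(O \right)} = \frac{2 + O^{2} - 11 O}{O}$ ($J{\left(O \right)} = \frac{\left(O^{2} - 11 O\right) + 2}{O} = \frac{2 + O^{2} - 11 O}{O}$)
$\left(J{\left(32 \right)} - 1590\right) \left(2126 - 2709\right) = \left(\left(-11 + 32 + \frac{2}{32}\right) - 1590\right) \left(2126 - 2709\right) = \left(\left(-11 + 32 + 2 \cdot \frac{1}{32}\right) - 1590\right) \left(-583\right) = \left(\left(-11 + 32 + \frac{1}{16}\right) - 1590\right) \left(-583\right) = \left(\frac{337}{16} - 1590\right) \left(-583\right) = \left(- \frac{25103}{16}\right) \left(-583\right) = \frac{14635049}{16}$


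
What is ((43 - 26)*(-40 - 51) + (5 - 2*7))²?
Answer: 2421136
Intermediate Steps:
((43 - 26)*(-40 - 51) + (5 - 2*7))² = (17*(-91) + (5 - 14))² = (-1547 - 9)² = (-1556)² = 2421136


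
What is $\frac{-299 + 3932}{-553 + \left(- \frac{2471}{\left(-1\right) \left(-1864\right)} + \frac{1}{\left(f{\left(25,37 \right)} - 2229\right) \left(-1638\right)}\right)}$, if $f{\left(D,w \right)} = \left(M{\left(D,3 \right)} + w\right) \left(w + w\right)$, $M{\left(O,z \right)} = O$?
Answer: $- \frac{13083476194152}{1996285815455} \approx -6.5539$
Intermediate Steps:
$f{\left(D,w \right)} = 2 w \left(D + w\right)$ ($f{\left(D,w \right)} = \left(D + w\right) \left(w + w\right) = \left(D + w\right) 2 w = 2 w \left(D + w\right)$)
$\frac{-299 + 3932}{-553 + \left(- \frac{2471}{\left(-1\right) \left(-1864\right)} + \frac{1}{\left(f{\left(25,37 \right)} - 2229\right) \left(-1638\right)}\right)} = \frac{-299 + 3932}{-553 - \left(\frac{2471}{1864} - \frac{1}{\left(2 \cdot 37 \left(25 + 37\right) - 2229\right) \left(-1638\right)}\right)} = \frac{3633}{-553 - \left(\frac{2471}{1864} - \frac{1}{2 \cdot 37 \cdot 62 - 2229} \left(- \frac{1}{1638}\right)\right)} = \frac{3633}{-553 - \left(\frac{2471}{1864} - \frac{1}{4588 - 2229} \left(- \frac{1}{1638}\right)\right)} = \frac{3633}{-553 - \left(\frac{2471}{1864} - \frac{1}{2359} \left(- \frac{1}{1638}\right)\right)} = \frac{3633}{-553 + \left(- \frac{2471}{1864} + \frac{1}{2359} \left(- \frac{1}{1638}\right)\right)} = \frac{3633}{-553 - \frac{4774024823}{3601287144}} = \frac{3633}{- \frac{1996285815455}{3601287144}} = 3633 \left(- \frac{3601287144}{1996285815455}\right) = - \frac{13083476194152}{1996285815455}$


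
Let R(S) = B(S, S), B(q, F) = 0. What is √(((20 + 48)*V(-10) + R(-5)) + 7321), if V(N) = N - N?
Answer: √7321 ≈ 85.563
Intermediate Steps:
V(N) = 0
R(S) = 0
√(((20 + 48)*V(-10) + R(-5)) + 7321) = √(((20 + 48)*0 + 0) + 7321) = √((68*0 + 0) + 7321) = √((0 + 0) + 7321) = √(0 + 7321) = √7321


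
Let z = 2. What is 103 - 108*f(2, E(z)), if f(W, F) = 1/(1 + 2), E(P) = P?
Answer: 67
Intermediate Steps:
f(W, F) = ⅓ (f(W, F) = 1/3 = ⅓)
103 - 108*f(2, E(z)) = 103 - 108*⅓ = 103 - 36 = 67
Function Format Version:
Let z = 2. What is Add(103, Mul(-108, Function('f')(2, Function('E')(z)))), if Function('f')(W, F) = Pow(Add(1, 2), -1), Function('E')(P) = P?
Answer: 67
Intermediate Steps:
Function('f')(W, F) = Rational(1, 3) (Function('f')(W, F) = Pow(3, -1) = Rational(1, 3))
Add(103, Mul(-108, Function('f')(2, Function('E')(z)))) = Add(103, Mul(-108, Rational(1, 3))) = Add(103, -36) = 67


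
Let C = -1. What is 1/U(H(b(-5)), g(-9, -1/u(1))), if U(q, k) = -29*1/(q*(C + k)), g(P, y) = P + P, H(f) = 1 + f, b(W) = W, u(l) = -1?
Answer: -76/29 ≈ -2.6207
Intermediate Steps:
g(P, y) = 2*P
U(q, k) = -29/(q*(-1 + k)) (U(q, k) = -29*1/(q*(-1 + k)) = -29/(q*(-1 + k)))
1/U(H(b(-5)), g(-9, -1/u(1))) = 1/(-29/((1 - 5)*(-1 + 2*(-9)))) = 1/(-29/(-4*(-1 - 18))) = 1/(-29*(-¼)/(-19)) = 1/(-29*(-¼)*(-1/19)) = 1/(-29/76) = -76/29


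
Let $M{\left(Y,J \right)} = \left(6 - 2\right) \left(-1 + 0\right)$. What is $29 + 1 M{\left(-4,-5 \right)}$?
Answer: $25$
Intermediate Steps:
$M{\left(Y,J \right)} = -4$ ($M{\left(Y,J \right)} = 4 \left(-1\right) = -4$)
$29 + 1 M{\left(-4,-5 \right)} = 29 + 1 \left(-4\right) = 29 - 4 = 25$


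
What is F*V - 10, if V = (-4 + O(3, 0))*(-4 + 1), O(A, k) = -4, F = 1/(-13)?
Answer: -154/13 ≈ -11.846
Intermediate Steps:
F = -1/13 ≈ -0.076923
V = 24 (V = (-4 - 4)*(-4 + 1) = -8*(-3) = 24)
F*V - 10 = -1/13*24 - 10 = -24/13 - 10 = -154/13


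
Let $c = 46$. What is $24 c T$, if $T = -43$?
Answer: $-47472$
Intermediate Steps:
$24 c T = 24 \cdot 46 \left(-43\right) = 1104 \left(-43\right) = -47472$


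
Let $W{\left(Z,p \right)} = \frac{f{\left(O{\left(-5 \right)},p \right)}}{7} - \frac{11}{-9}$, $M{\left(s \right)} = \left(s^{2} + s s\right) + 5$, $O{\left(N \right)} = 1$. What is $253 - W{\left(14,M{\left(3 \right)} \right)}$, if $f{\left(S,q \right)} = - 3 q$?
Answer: $\frac{16483}{63} \approx 261.63$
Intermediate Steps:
$M{\left(s \right)} = 5 + 2 s^{2}$ ($M{\left(s \right)} = \left(s^{2} + s^{2}\right) + 5 = 2 s^{2} + 5 = 5 + 2 s^{2}$)
$W{\left(Z,p \right)} = \frac{11}{9} - \frac{3 p}{7}$ ($W{\left(Z,p \right)} = \frac{\left(-3\right) p}{7} - \frac{11}{-9} = - 3 p \frac{1}{7} - - \frac{11}{9} = - \frac{3 p}{7} + \frac{11}{9} = \frac{11}{9} - \frac{3 p}{7}$)
$253 - W{\left(14,M{\left(3 \right)} \right)} = 253 - \left(\frac{11}{9} - \frac{3 \left(5 + 2 \cdot 3^{2}\right)}{7}\right) = 253 - \left(\frac{11}{9} - \frac{3 \left(5 + 2 \cdot 9\right)}{7}\right) = 253 - \left(\frac{11}{9} - \frac{3 \left(5 + 18\right)}{7}\right) = 253 - \left(\frac{11}{9} - \frac{69}{7}\right) = 253 - - \frac{544}{63} = 253 + \frac{544}{63} = \frac{16483}{63}$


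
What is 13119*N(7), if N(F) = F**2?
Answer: 642831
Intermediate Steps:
13119*N(7) = 13119*7**2 = 13119*49 = 642831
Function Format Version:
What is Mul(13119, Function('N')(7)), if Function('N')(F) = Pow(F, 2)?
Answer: 642831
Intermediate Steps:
Mul(13119, Function('N')(7)) = Mul(13119, Pow(7, 2)) = Mul(13119, 49) = 642831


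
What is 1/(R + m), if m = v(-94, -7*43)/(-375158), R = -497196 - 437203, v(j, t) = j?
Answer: -187579/175273629974 ≈ -1.0702e-6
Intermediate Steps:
R = -934399
m = 47/187579 (m = -94/(-375158) = -94*(-1/375158) = 47/187579 ≈ 0.00025056)
1/(R + m) = 1/(-934399 + 47/187579) = 1/(-175273629974/187579) = -187579/175273629974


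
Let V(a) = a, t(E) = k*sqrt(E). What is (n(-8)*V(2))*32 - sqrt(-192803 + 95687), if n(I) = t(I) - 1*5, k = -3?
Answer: -320 - 384*I*sqrt(2) - 2*I*sqrt(24279) ≈ -320.0 - 854.69*I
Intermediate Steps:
t(E) = -3*sqrt(E)
n(I) = -5 - 3*sqrt(I) (n(I) = -3*sqrt(I) - 1*5 = -3*sqrt(I) - 5 = -5 - 3*sqrt(I))
(n(-8)*V(2))*32 - sqrt(-192803 + 95687) = ((-5 - 6*I*sqrt(2))*2)*32 - sqrt(-192803 + 95687) = ((-5 - 6*I*sqrt(2))*2)*32 - sqrt(-97116) = ((-5 - 6*I*sqrt(2))*2)*32 - 2*I*sqrt(24279) = (-10 - 12*I*sqrt(2))*32 - 2*I*sqrt(24279) = (-320 - 384*I*sqrt(2)) - 2*I*sqrt(24279) = -320 - 384*I*sqrt(2) - 2*I*sqrt(24279)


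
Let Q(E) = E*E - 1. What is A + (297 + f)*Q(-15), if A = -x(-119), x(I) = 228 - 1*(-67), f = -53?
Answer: 54361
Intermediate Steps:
Q(E) = -1 + E² (Q(E) = E² - 1 = -1 + E²)
x(I) = 295 (x(I) = 228 + 67 = 295)
A = -295 (A = -1*295 = -295)
A + (297 + f)*Q(-15) = -295 + (297 - 53)*(-1 + (-15)²) = -295 + 244*(-1 + 225) = -295 + 244*224 = -295 + 54656 = 54361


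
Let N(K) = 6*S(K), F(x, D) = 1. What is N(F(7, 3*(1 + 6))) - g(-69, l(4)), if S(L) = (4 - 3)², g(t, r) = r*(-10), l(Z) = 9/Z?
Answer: 57/2 ≈ 28.500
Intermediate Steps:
g(t, r) = -10*r
S(L) = 1 (S(L) = 1² = 1)
N(K) = 6 (N(K) = 6*1 = 6)
N(F(7, 3*(1 + 6))) - g(-69, l(4)) = 6 - (-10)*9/4 = 6 - 1*(-45/2) = 6 + 45/2 = 57/2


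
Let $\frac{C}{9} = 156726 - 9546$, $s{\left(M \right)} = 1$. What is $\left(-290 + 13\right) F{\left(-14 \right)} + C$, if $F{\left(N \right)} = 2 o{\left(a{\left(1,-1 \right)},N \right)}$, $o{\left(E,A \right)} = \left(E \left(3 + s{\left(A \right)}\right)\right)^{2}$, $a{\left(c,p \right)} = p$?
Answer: $1315756$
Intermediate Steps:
$C = 1324620$ ($C = 9 \left(156726 - 9546\right) = 9 \cdot 147180 = 1324620$)
$o{\left(E,A \right)} = 16 E^{2}$ ($o{\left(E,A \right)} = \left(E \left(3 + 1\right)\right)^{2} = \left(E 4\right)^{2} = \left(4 E\right)^{2} = 16 E^{2}$)
$F{\left(N \right)} = 32$ ($F{\left(N \right)} = 2 \cdot 16 \left(-1\right)^{2} = 2 \cdot 16 \cdot 1 = 2 \cdot 16 = 32$)
$\left(-290 + 13\right) F{\left(-14 \right)} + C = \left(-290 + 13\right) 32 + 1324620 = \left(-277\right) 32 + 1324620 = -8864 + 1324620 = 1315756$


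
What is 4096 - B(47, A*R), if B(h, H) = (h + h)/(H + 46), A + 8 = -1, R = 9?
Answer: 143454/35 ≈ 4098.7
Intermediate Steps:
A = -9 (A = -8 - 1 = -9)
B(h, H) = 2*h/(46 + H) (B(h, H) = (2*h)/(46 + H) = 2*h/(46 + H))
4096 - B(47, A*R) = 4096 - 2*47/(46 - 9*9) = 4096 - 2*47/(46 - 81) = 4096 - 2*47/(-35) = 4096 - 2*47*(-1)/35 = 4096 - 1*(-94/35) = 4096 + 94/35 = 143454/35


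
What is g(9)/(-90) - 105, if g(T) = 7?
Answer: -9457/90 ≈ -105.08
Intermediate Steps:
g(9)/(-90) - 105 = 7/(-90) - 105 = 7*(-1/90) - 105 = -7/90 - 105 = -9457/90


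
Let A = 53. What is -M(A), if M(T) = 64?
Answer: -64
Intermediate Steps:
-M(A) = -1*64 = -64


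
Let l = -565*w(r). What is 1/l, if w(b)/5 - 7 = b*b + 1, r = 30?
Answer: -1/2565100 ≈ -3.8985e-7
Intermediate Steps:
w(b) = 40 + 5*b² (w(b) = 35 + 5*(b*b + 1) = 35 + 5*(b² + 1) = 35 + 5*(1 + b²) = 35 + (5 + 5*b²) = 40 + 5*b²)
l = -2565100 (l = -565*(40 + 5*30²) = -565*(40 + 5*900) = -565*(40 + 4500) = -565*4540 = -2565100)
1/l = 1/(-2565100) = -1/2565100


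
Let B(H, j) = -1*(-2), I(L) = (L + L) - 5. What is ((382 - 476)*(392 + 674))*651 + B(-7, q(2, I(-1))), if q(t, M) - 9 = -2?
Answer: -65232802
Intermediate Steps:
I(L) = -5 + 2*L (I(L) = 2*L - 5 = -5 + 2*L)
q(t, M) = 7 (q(t, M) = 9 - 2 = 7)
B(H, j) = 2
((382 - 476)*(392 + 674))*651 + B(-7, q(2, I(-1))) = ((382 - 476)*(392 + 674))*651 + 2 = -94*1066*651 + 2 = -100204*651 + 2 = -65232804 + 2 = -65232802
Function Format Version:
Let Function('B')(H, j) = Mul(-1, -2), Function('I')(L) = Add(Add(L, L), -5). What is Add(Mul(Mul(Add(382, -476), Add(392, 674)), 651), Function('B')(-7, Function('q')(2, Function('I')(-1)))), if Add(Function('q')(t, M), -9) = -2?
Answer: -65232802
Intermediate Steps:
Function('I')(L) = Add(-5, Mul(2, L)) (Function('I')(L) = Add(Mul(2, L), -5) = Add(-5, Mul(2, L)))
Function('q')(t, M) = 7 (Function('q')(t, M) = Add(9, -2) = 7)
Function('B')(H, j) = 2
Add(Mul(Mul(Add(382, -476), Add(392, 674)), 651), Function('B')(-7, Function('q')(2, Function('I')(-1)))) = Add(Mul(Mul(Add(382, -476), Add(392, 674)), 651), 2) = Add(Mul(Mul(-94, 1066), 651), 2) = Add(Mul(-100204, 651), 2) = Add(-65232804, 2) = -65232802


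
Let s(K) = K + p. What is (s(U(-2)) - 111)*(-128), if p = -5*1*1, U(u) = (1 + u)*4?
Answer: 15360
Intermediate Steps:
U(u) = 4 + 4*u
p = -5 (p = -5*1 = -5)
s(K) = -5 + K (s(K) = K - 5 = -5 + K)
(s(U(-2)) - 111)*(-128) = ((-5 + (4 + 4*(-2))) - 111)*(-128) = ((-5 + (4 - 8)) - 111)*(-128) = ((-5 - 4) - 111)*(-128) = (-9 - 111)*(-128) = -120*(-128) = 15360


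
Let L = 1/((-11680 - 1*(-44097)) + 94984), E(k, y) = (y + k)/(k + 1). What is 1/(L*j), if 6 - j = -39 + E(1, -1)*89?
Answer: 42467/15 ≈ 2831.1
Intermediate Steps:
E(k, y) = (k + y)/(1 + k)
j = 45 (j = 6 - (-39 + ((1 - 1)/(1 + 1))*89) = 6 - (-39 + (0/2)*89) = 6 - (-39 + ((½)*0)*89) = 6 - (-39 + 0*89) = 6 - (-39 + 0) = 6 - 1*(-39) = 6 + 39 = 45)
L = 1/127401 (L = 1/((-11680 + 44097) + 94984) = 1/(32417 + 94984) = 1/127401 ≈ 7.8492e-6)
1/(L*j) = 1/((1/127401)*45) = 127401*(1/45) = 42467/15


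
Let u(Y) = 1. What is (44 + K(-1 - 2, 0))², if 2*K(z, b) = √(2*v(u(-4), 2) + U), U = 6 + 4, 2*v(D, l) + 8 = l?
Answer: 2025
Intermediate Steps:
v(D, l) = -4 + l/2
U = 10
K(z, b) = 1 (K(z, b) = √(2*(-4 + (½)*2) + 10)/2 = √(2*(-4 + 1) + 10)/2 = √(2*(-3) + 10)/2 = √(-6 + 10)/2 = √4/2 = (½)*2 = 1)
(44 + K(-1 - 2, 0))² = (44 + 1)² = 45² = 2025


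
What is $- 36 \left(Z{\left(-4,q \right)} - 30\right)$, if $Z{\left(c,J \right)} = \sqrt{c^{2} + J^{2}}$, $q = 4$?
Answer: $1080 - 144 \sqrt{2} \approx 876.35$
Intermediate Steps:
$Z{\left(c,J \right)} = \sqrt{J^{2} + c^{2}}$
$- 36 \left(Z{\left(-4,q \right)} - 30\right) = - 36 \left(\sqrt{4^{2} + \left(-4\right)^{2}} - 30\right) = - 36 \left(\sqrt{16 + 16} - 30\right) = - 36 \left(\sqrt{32} - 30\right) = - 36 \left(4 \sqrt{2} - 30\right) = - 36 \left(-30 + 4 \sqrt{2}\right) = 1080 - 144 \sqrt{2}$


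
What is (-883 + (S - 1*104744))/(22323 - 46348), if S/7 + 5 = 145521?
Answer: -182597/4805 ≈ -38.001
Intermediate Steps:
S = 1018612 (S = -35 + 7*145521 = -35 + 1018647 = 1018612)
(-883 + (S - 1*104744))/(22323 - 46348) = (-883 + (1018612 - 1*104744))/(22323 - 46348) = (-883 + (1018612 - 104744))/(-24025) = (-883 + 913868)*(-1/24025) = 912985*(-1/24025) = -182597/4805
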